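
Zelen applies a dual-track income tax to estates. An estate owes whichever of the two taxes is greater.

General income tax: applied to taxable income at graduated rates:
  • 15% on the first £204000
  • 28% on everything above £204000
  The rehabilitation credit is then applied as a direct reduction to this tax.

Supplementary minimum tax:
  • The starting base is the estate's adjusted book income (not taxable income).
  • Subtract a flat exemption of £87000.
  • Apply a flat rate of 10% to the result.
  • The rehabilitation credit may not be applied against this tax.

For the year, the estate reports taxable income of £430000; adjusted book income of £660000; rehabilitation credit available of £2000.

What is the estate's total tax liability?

General income tax:
  £204000 × 15% = £30600
  £226000 × 28% = £63280
  → £93880
  Less rehabilitation credit £2000 → £91880

Supplementary minimum tax:
  Base (adjusted book income): £660000
  Less exemption £87000 → base £573000
  £573000 × 10% = £57300

£91880 > £57300, so the general income tax governs.

£91880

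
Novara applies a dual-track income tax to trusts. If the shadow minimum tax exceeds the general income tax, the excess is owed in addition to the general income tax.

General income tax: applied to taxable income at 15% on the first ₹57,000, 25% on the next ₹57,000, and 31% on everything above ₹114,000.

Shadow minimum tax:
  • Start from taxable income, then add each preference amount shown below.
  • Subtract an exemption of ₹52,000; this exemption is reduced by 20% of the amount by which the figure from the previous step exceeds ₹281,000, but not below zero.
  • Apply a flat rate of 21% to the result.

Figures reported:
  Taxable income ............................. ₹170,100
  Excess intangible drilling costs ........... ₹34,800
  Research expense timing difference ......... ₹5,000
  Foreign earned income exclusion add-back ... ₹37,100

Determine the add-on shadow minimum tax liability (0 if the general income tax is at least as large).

₹759

General income tax:
  ₹57,000 × 15% = ₹8,550
  ₹57,000 × 25% = ₹14,250
  ₹56,100 × 31% = ₹17,391
  → ₹40,191

Shadow minimum tax:
  Adjusted income: ₹170,100 + ₹34,800 + ₹5,000 + ₹37,100 = ₹247,000
  Exemption: ₹247,000 ≤ ₹281,000, so full ₹52,000 applies
  Base: ₹247,000 − ₹52,000 = ₹195,000
  ₹195,000 × 21% = ₹40,950

Excess of shadow minimum tax over general income tax: ₹40,950 − ₹40,191 = ₹759.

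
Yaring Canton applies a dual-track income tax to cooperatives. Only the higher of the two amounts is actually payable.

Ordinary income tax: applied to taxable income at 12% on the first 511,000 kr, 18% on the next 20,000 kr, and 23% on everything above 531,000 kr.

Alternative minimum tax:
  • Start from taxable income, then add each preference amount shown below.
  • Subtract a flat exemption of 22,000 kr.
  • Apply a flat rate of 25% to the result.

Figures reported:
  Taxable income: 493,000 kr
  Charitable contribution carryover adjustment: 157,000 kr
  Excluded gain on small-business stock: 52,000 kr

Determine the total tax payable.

170,000 kr

Alternative minimum tax:
  Adjusted income: 493,000 kr + 157,000 kr + 52,000 kr = 702,000 kr
  Less exemption 22,000 kr → base 680,000 kr
  680,000 kr × 25% = 170,000 kr

Ordinary income tax:
  493,000 kr × 12% = 59,160 kr

170,000 kr > 59,160 kr, so the alternative minimum tax is the binding amount.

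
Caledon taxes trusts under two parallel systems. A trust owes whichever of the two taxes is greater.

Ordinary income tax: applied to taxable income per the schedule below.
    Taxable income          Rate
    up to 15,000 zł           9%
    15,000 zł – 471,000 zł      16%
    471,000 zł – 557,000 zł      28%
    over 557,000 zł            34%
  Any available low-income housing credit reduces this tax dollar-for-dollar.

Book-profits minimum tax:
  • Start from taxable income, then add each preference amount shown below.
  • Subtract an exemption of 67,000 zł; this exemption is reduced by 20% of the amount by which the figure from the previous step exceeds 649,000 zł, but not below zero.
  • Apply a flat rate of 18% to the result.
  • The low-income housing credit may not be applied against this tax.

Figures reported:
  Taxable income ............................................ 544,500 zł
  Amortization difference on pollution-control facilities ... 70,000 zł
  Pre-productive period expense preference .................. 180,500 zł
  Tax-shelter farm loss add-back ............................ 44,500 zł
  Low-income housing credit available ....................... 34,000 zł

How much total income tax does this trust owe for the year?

Book-profits minimum tax:
  Adjusted income: 544,500 zł + 70,000 zł + 180,500 zł + 44,500 zł = 839,500 zł
  Exemption: 67,000 zł − 20% × (839,500 zł − 649,000 zł) = 67,000 zł − 38,100 zł = 28,900 zł
  Base: 839,500 zł − 28,900 zł = 810,600 zł
  810,600 zł × 18% = 145,908 zł

Ordinary income tax:
  15,000 zł × 9% = 1,350 zł
  456,000 zł × 16% = 72,960 zł
  73,500 zł × 28% = 20,580 zł
  → 94,890 zł
  Less low-income housing credit 34,000 zł → 60,890 zł

145,908 zł > 60,890 zł, so the book-profits minimum tax is the binding amount.

145,908 zł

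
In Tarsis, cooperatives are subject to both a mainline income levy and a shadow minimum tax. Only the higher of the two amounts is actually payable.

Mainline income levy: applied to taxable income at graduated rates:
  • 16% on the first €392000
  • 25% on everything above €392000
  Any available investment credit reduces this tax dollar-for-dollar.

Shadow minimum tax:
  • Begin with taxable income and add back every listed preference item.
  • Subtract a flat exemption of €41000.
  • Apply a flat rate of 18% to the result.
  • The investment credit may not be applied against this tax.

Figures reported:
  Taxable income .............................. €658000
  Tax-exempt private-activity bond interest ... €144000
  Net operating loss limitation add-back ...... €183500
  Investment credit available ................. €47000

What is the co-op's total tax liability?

€170010

Shadow minimum tax:
  Adjusted income: €658000 + €144000 + €183500 = €985500
  Less exemption €41000 → base €944500
  €944500 × 18% = €170010

Mainline income levy:
  €392000 × 16% = €62720
  €266000 × 25% = €66500
  → €129220
  Less investment credit €47000 → €82220

€170010 > €82220, so the shadow minimum tax is the binding amount.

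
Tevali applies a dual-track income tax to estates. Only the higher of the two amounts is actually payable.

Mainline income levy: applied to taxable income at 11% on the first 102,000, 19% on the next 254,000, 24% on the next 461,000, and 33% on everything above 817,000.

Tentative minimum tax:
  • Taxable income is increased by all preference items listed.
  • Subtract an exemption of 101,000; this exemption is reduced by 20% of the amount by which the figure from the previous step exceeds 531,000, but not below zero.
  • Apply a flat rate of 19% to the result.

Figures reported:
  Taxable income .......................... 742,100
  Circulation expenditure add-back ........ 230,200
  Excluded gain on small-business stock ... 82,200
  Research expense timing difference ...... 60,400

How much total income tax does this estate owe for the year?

Mainline income levy:
  102,000 × 11% = 11,220
  254,000 × 19% = 48,260
  386,100 × 24% = 92,664
  → 152,144

Tentative minimum tax:
  Adjusted income: 742,100 + 230,200 + 82,200 + 60,400 = 1,114,900
  Exemption: 20% × (1,114,900 − 531,000) = 116,780 ≥ 101,000, so the exemption is fully phased out
  Base: 1,114,900 − 0 = 1,114,900
  1,114,900 × 19% = 211,831

211,831 > 152,144, so the tentative minimum tax is the binding amount.

211,831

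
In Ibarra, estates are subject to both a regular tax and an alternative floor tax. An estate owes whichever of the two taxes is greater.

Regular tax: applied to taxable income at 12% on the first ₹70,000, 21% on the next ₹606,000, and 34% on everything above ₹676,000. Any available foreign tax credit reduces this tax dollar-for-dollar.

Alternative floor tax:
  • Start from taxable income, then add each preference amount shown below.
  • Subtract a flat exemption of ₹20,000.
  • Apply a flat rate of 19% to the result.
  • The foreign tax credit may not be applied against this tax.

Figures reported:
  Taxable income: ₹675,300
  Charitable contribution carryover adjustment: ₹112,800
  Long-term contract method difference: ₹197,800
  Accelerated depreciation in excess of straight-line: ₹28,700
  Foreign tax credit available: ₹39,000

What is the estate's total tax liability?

Alternative floor tax:
  Adjusted income: ₹675,300 + ₹112,800 + ₹197,800 + ₹28,700 = ₹1,014,600
  Less exemption ₹20,000 → base ₹994,600
  ₹994,600 × 19% = ₹188,974

Regular tax:
  ₹70,000 × 12% = ₹8,400
  ₹605,300 × 21% = ₹127,113
  → ₹135,513
  Less foreign tax credit ₹39,000 → ₹96,513

₹188,974 > ₹96,513, so the alternative floor tax is the binding amount.

₹188,974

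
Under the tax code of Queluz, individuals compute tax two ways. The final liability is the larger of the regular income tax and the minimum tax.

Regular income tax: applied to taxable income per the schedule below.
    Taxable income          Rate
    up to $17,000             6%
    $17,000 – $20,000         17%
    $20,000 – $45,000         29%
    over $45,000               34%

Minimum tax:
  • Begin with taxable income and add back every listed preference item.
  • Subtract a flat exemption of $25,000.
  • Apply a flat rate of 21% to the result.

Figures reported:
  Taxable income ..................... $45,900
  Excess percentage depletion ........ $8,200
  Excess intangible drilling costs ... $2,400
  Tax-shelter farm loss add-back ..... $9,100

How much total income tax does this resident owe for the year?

Regular income tax:
  $17,000 × 6% = $1,020
  $3,000 × 17% = $510
  $25,000 × 29% = $7,250
  $900 × 34% = $306
  → $9,086

Minimum tax:
  Adjusted income: $45,900 + $8,200 + $2,400 + $9,100 = $65,600
  Less exemption $25,000 → base $40,600
  $40,600 × 21% = $8,526

$9,086 > $8,526, so the regular income tax governs.

$9,086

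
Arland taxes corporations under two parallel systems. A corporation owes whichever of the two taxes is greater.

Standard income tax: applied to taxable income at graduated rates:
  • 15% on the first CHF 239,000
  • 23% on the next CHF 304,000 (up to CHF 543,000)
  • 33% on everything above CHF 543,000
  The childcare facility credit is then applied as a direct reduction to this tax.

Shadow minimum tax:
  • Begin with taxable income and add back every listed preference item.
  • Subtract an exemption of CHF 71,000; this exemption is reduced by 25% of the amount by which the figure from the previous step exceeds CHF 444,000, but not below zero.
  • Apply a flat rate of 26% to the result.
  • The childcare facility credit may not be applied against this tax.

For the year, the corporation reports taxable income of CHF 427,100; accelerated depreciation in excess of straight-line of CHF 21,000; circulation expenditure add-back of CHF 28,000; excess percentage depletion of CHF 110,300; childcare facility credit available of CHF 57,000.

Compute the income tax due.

CHF 143,260

Shadow minimum tax:
  Adjusted income: CHF 427,100 + CHF 21,000 + CHF 28,000 + CHF 110,300 = CHF 586,400
  Exemption: CHF 71,000 − 25% × (CHF 586,400 − CHF 444,000) = CHF 71,000 − CHF 35,600 = CHF 35,400
  Base: CHF 586,400 − CHF 35,400 = CHF 551,000
  CHF 551,000 × 26% = CHF 143,260

Standard income tax:
  CHF 239,000 × 15% = CHF 35,850
  CHF 188,100 × 23% = CHF 43,263
  → CHF 79,113
  Less childcare facility credit CHF 57,000 → CHF 22,113

CHF 143,260 > CHF 22,113, so the shadow minimum tax is the binding amount.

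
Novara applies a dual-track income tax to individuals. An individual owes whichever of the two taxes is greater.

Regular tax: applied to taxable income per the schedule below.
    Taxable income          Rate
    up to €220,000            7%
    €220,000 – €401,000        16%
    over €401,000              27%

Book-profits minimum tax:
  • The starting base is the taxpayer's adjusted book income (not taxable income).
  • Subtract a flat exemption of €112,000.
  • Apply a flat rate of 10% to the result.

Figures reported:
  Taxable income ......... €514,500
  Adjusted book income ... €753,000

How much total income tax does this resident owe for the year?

€75,005

Regular tax:
  €220,000 × 7% = €15,400
  €181,000 × 16% = €28,960
  €113,500 × 27% = €30,645
  → €75,005

Book-profits minimum tax:
  Base (adjusted book income): €753,000
  Less exemption €112,000 → base €641,000
  €641,000 × 10% = €64,100

€75,005 > €64,100, so the regular tax governs.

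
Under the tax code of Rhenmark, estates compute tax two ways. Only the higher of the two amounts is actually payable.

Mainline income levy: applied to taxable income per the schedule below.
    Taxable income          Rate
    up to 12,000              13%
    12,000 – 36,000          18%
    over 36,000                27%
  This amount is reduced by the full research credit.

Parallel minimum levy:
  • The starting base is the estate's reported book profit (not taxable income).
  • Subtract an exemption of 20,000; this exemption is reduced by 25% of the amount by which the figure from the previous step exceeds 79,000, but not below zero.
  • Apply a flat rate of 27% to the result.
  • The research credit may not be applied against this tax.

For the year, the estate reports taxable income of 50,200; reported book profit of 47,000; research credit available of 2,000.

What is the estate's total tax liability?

7,714

Mainline income levy:
  12,000 × 13% = 1,560
  24,000 × 18% = 4,320
  14,200 × 27% = 3,834
  → 9,714
  Less research credit 2,000 → 7,714

Parallel minimum levy:
  Base (reported book profit): 47,000
  Exemption: 47,000 ≤ 79,000, so full 20,000 applies
  Base: 47,000 − 20,000 = 27,000
  27,000 × 27% = 7,290

7,714 > 7,290, so the mainline income levy governs.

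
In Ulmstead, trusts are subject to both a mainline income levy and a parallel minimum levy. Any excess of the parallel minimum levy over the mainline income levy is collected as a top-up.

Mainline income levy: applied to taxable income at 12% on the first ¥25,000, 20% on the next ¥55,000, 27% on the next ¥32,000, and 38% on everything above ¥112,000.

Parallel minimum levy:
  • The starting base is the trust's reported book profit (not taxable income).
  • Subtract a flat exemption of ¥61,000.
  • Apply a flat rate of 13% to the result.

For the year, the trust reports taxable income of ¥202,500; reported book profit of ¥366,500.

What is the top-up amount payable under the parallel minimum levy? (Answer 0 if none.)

¥0

Mainline income levy:
  ¥25,000 × 12% = ¥3,000
  ¥55,000 × 20% = ¥11,000
  ¥32,000 × 27% = ¥8,640
  ¥90,500 × 38% = ¥34,390
  → ¥57,030

Parallel minimum levy:
  Base (reported book profit): ¥366,500
  Less exemption ¥61,000 → base ¥305,500
  ¥305,500 × 13% = ¥39,715

¥39,715 ≤ ¥57,030, so no add-on is due.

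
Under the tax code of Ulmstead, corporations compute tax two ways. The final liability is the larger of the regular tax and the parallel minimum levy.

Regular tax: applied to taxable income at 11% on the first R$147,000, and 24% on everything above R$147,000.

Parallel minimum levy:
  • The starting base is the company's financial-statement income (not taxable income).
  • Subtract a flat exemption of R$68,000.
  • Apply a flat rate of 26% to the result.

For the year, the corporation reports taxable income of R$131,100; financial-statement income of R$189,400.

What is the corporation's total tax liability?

Regular tax:
  R$131,100 × 11% = R$14,421

Parallel minimum levy:
  Base (financial-statement income): R$189,400
  Less exemption R$68,000 → base R$121,400
  R$121,400 × 26% = R$31,564

R$31,564 > R$14,421, so the parallel minimum levy is the binding amount.

R$31,564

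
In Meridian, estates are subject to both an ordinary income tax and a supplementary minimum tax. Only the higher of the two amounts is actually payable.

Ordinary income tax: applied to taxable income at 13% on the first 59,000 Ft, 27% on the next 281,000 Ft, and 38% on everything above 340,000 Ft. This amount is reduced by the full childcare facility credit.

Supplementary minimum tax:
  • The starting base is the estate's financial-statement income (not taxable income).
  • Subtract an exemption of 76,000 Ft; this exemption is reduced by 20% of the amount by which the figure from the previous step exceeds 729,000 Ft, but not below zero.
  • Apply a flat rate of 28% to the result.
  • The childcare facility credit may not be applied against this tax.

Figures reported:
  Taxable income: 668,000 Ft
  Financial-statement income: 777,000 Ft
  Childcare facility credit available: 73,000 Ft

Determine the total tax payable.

Ordinary income tax:
  59,000 Ft × 13% = 7,670 Ft
  281,000 Ft × 27% = 75,870 Ft
  328,000 Ft × 38% = 124,640 Ft
  → 208,180 Ft
  Less childcare facility credit 73,000 Ft → 135,180 Ft

Supplementary minimum tax:
  Base (financial-statement income): 777,000 Ft
  Exemption: 76,000 Ft − 20% × (777,000 Ft − 729,000 Ft) = 76,000 Ft − 9,600 Ft = 66,400 Ft
  Base: 777,000 Ft − 66,400 Ft = 710,600 Ft
  710,600 Ft × 28% = 198,968 Ft

198,968 Ft > 135,180 Ft, so the supplementary minimum tax is the binding amount.

198,968 Ft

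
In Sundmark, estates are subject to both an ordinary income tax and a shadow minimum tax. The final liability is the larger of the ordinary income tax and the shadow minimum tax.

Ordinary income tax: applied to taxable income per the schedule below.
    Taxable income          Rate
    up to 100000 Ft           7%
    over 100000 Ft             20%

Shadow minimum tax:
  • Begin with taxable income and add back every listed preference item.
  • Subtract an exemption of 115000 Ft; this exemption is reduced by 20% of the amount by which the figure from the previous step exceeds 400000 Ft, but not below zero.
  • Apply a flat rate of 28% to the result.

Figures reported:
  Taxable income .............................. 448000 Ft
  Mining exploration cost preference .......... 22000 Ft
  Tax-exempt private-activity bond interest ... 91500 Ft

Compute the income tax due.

Ordinary income tax:
  100000 Ft × 7% = 7000 Ft
  348000 Ft × 20% = 69600 Ft
  → 76600 Ft

Shadow minimum tax:
  Adjusted income: 448000 Ft + 22000 Ft + 91500 Ft = 561500 Ft
  Exemption: 115000 Ft − 20% × (561500 Ft − 400000 Ft) = 115000 Ft − 32300 Ft = 82700 Ft
  Base: 561500 Ft − 82700 Ft = 478800 Ft
  478800 Ft × 28% = 134064 Ft

134064 Ft > 76600 Ft, so the shadow minimum tax is the binding amount.

134064 Ft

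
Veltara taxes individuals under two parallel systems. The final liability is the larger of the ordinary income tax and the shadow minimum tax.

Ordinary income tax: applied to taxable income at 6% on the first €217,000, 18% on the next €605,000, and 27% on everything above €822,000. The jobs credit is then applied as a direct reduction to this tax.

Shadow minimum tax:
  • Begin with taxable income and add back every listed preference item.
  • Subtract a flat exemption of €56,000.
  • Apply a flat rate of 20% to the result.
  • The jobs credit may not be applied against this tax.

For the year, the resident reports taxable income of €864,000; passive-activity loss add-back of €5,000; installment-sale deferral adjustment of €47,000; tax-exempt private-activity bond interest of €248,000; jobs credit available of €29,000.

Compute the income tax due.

Ordinary income tax:
  €217,000 × 6% = €13,020
  €605,000 × 18% = €108,900
  €42,000 × 27% = €11,340
  → €133,260
  Less jobs credit €29,000 → €104,260

Shadow minimum tax:
  Adjusted income: €864,000 + €5,000 + €47,000 + €248,000 = €1,164,000
  Less exemption €56,000 → base €1,108,000
  €1,108,000 × 20% = €221,600

€221,600 > €104,260, so the shadow minimum tax is the binding amount.

€221,600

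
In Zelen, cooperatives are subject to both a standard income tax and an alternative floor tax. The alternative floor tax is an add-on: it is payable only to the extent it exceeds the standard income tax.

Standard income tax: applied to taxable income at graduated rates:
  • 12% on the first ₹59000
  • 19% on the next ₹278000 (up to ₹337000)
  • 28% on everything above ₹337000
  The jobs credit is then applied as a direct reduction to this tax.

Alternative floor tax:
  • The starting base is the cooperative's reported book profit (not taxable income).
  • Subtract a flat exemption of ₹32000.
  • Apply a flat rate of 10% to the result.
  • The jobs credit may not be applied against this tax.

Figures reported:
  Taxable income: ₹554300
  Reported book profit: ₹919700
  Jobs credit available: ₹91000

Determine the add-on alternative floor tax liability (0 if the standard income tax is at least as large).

₹59026

Alternative floor tax:
  Base (reported book profit): ₹919700
  Less exemption ₹32000 → base ₹887700
  ₹887700 × 10% = ₹88770

Standard income tax:
  ₹59000 × 12% = ₹7080
  ₹278000 × 19% = ₹52820
  ₹217300 × 28% = ₹60844
  → ₹120744
  Less jobs credit ₹91000 → ₹29744

Excess of alternative floor tax over standard income tax: ₹88770 − ₹29744 = ₹59026.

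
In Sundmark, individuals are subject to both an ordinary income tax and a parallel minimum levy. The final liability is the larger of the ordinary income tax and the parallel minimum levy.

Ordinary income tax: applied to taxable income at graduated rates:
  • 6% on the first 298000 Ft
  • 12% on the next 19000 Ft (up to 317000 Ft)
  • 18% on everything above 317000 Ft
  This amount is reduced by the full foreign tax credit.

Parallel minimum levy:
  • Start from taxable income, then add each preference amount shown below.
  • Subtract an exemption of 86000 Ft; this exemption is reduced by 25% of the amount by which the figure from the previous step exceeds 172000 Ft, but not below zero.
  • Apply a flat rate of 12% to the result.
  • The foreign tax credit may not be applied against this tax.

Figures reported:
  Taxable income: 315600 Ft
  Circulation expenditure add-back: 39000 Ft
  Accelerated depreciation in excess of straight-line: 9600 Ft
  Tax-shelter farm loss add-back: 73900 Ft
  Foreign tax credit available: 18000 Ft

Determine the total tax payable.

50235 Ft

Ordinary income tax:
  298000 Ft × 6% = 17880 Ft
  17600 Ft × 12% = 2112 Ft
  → 19992 Ft
  Less foreign tax credit 18000 Ft → 1992 Ft

Parallel minimum levy:
  Adjusted income: 315600 Ft + 39000 Ft + 9600 Ft + 73900 Ft = 438100 Ft
  Exemption: 86000 Ft − 25% × (438100 Ft − 172000 Ft) = 86000 Ft − 66525 Ft = 19475 Ft
  Base: 438100 Ft − 19475 Ft = 418625 Ft
  418625 Ft × 12% = 50235 Ft

50235 Ft > 1992 Ft, so the parallel minimum levy is the binding amount.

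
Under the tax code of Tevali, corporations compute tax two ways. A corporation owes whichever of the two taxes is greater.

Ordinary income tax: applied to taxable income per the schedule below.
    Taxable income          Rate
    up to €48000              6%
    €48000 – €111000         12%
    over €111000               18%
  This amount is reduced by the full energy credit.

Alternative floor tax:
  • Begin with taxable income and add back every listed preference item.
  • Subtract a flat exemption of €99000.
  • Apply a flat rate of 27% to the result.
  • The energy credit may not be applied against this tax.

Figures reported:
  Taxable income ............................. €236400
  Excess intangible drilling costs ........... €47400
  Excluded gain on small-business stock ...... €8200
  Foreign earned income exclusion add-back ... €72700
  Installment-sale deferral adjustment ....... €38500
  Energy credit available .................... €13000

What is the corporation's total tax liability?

€82134

Ordinary income tax:
  €48000 × 6% = €2880
  €63000 × 12% = €7560
  €125400 × 18% = €22572
  → €33012
  Less energy credit €13000 → €20012

Alternative floor tax:
  Adjusted income: €236400 + €47400 + €8200 + €72700 + €38500 = €403200
  Less exemption €99000 → base €304200
  €304200 × 27% = €82134

€82134 > €20012, so the alternative floor tax is the binding amount.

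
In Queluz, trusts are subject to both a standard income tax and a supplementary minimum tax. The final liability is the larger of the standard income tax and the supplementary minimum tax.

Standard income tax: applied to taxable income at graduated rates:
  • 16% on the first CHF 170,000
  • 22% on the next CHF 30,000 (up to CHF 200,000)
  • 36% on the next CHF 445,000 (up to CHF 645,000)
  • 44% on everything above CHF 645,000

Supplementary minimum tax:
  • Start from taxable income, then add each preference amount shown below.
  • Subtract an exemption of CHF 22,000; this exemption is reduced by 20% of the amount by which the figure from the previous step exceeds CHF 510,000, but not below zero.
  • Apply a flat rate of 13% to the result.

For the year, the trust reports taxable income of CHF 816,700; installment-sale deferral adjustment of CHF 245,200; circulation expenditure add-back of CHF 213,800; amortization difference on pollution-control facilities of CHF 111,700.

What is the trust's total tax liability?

Supplementary minimum tax:
  Adjusted income: CHF 816,700 + CHF 245,200 + CHF 213,800 + CHF 111,700 = CHF 1,387,400
  Exemption: 20% × (CHF 1,387,400 − CHF 510,000) = CHF 175,480 ≥ CHF 22,000, so the exemption is fully phased out
  Base: CHF 1,387,400 − CHF 0 = CHF 1,387,400
  CHF 1,387,400 × 13% = CHF 180,362

Standard income tax:
  CHF 170,000 × 16% = CHF 27,200
  CHF 30,000 × 22% = CHF 6,600
  CHF 445,000 × 36% = CHF 160,200
  CHF 171,700 × 44% = CHF 75,548
  → CHF 269,548

CHF 269,548 > CHF 180,362, so the standard income tax governs.

CHF 269,548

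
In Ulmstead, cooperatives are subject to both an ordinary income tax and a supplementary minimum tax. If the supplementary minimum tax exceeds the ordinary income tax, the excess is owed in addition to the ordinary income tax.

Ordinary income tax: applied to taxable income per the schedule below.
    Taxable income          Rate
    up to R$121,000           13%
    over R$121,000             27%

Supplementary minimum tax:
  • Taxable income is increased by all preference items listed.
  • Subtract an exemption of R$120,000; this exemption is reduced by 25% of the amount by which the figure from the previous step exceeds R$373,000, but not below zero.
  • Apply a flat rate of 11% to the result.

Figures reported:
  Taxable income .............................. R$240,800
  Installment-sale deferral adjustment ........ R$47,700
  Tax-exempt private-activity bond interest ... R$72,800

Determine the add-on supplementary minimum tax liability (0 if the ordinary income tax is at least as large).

R$0

Supplementary minimum tax:
  Adjusted income: R$240,800 + R$47,700 + R$72,800 = R$361,300
  Exemption: R$361,300 ≤ R$373,000, so full R$120,000 applies
  Base: R$361,300 − R$120,000 = R$241,300
  R$241,300 × 11% = R$26,543

Ordinary income tax:
  R$121,000 × 13% = R$15,730
  R$119,800 × 27% = R$32,346
  → R$48,076

R$26,543 ≤ R$48,076, so no add-on is due.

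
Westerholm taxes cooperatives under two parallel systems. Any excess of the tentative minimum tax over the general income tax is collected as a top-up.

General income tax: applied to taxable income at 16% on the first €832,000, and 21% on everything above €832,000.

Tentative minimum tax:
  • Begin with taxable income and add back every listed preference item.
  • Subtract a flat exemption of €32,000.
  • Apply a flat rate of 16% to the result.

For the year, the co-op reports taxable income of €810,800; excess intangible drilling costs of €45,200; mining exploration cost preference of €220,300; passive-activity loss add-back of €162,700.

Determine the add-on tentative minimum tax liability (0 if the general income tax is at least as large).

General income tax:
  €810,800 × 16% = €129,728

Tentative minimum tax:
  Adjusted income: €810,800 + €45,200 + €220,300 + €162,700 = €1,239,000
  Less exemption €32,000 → base €1,207,000
  €1,207,000 × 16% = €193,120

Excess of tentative minimum tax over general income tax: €193,120 − €129,728 = €63,392.

€63,392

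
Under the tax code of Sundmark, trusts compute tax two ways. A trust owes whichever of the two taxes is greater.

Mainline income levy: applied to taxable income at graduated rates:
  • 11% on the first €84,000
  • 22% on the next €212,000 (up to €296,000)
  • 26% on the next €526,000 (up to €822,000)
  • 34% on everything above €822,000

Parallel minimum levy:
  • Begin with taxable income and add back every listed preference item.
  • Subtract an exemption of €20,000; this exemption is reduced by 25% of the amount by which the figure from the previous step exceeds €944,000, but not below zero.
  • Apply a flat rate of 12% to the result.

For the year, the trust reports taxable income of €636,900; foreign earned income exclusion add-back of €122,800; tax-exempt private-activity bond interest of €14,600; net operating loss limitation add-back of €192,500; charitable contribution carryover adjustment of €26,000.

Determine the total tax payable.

€144,514

Mainline income levy:
  €84,000 × 11% = €9,240
  €212,000 × 22% = €46,640
  €340,900 × 26% = €88,634
  → €144,514

Parallel minimum levy:
  Adjusted income: €636,900 + €122,800 + €14,600 + €192,500 + €26,000 = €992,800
  Exemption: €20,000 − 25% × (€992,800 − €944,000) = €20,000 − €12,200 = €7,800
  Base: €992,800 − €7,800 = €985,000
  €985,000 × 12% = €118,200

€144,514 > €118,200, so the mainline income levy governs.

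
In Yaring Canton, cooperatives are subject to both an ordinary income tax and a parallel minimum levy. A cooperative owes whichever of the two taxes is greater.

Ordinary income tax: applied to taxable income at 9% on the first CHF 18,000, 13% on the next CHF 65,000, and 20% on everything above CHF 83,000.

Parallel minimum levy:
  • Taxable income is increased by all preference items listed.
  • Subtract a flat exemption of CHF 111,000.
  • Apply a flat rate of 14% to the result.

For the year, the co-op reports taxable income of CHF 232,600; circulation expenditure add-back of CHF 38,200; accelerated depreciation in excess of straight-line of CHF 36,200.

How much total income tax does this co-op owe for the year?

Parallel minimum levy:
  Adjusted income: CHF 232,600 + CHF 38,200 + CHF 36,200 = CHF 307,000
  Less exemption CHF 111,000 → base CHF 196,000
  CHF 196,000 × 14% = CHF 27,440

Ordinary income tax:
  CHF 18,000 × 9% = CHF 1,620
  CHF 65,000 × 13% = CHF 8,450
  CHF 149,600 × 20% = CHF 29,920
  → CHF 39,990

CHF 39,990 > CHF 27,440, so the ordinary income tax governs.

CHF 39,990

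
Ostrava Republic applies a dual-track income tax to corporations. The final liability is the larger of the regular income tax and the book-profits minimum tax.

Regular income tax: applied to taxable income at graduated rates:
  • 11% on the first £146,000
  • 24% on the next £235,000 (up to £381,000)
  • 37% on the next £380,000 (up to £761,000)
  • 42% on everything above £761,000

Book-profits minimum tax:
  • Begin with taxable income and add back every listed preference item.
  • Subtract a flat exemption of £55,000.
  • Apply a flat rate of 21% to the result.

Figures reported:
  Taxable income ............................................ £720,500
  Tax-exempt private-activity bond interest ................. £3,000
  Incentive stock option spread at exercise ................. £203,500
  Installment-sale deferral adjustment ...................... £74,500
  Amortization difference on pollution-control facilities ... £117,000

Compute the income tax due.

£223,335

Regular income tax:
  £146,000 × 11% = £16,060
  £235,000 × 24% = £56,400
  £339,500 × 37% = £125,615
  → £198,075

Book-profits minimum tax:
  Adjusted income: £720,500 + £3,000 + £203,500 + £74,500 + £117,000 = £1,118,500
  Less exemption £55,000 → base £1,063,500
  £1,063,500 × 21% = £223,335

£223,335 > £198,075, so the book-profits minimum tax is the binding amount.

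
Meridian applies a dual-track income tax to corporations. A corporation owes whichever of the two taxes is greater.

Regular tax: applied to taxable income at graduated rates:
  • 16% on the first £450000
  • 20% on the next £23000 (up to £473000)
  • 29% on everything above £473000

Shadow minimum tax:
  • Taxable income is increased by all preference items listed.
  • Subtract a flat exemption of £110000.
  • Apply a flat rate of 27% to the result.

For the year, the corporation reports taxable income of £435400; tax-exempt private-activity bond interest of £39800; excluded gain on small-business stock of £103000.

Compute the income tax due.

Shadow minimum tax:
  Adjusted income: £435400 + £39800 + £103000 = £578200
  Less exemption £110000 → base £468200
  £468200 × 27% = £126414

Regular tax:
  £435400 × 16% = £69664

£126414 > £69664, so the shadow minimum tax is the binding amount.

£126414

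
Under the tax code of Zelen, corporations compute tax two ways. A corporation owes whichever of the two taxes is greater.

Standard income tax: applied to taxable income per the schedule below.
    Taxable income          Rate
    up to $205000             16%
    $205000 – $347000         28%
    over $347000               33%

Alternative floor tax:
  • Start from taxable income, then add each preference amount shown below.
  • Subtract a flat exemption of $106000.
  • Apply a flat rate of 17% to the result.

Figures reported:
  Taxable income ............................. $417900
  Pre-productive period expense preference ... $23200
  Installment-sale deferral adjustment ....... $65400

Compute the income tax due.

$95957

Alternative floor tax:
  Adjusted income: $417900 + $23200 + $65400 = $506500
  Less exemption $106000 → base $400500
  $400500 × 17% = $68085

Standard income tax:
  $205000 × 16% = $32800
  $142000 × 28% = $39760
  $70900 × 33% = $23397
  → $95957

$95957 > $68085, so the standard income tax governs.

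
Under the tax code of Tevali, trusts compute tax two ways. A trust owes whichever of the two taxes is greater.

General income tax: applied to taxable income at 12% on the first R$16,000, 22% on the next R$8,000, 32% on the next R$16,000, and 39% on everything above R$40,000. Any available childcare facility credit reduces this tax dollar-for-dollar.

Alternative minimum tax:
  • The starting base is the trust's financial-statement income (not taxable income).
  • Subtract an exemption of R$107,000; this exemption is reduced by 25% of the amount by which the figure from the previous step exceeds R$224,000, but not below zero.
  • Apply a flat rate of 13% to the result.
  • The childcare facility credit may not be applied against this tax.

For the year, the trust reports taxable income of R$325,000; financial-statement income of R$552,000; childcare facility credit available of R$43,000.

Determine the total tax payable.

R$76,950

Alternative minimum tax:
  Base (financial-statement income): R$552,000
  Exemption: R$107,000 − 25% × (R$552,000 − R$224,000) = R$107,000 − R$82,000 = R$25,000
  Base: R$552,000 − R$25,000 = R$527,000
  R$527,000 × 13% = R$68,510

General income tax:
  R$16,000 × 12% = R$1,920
  R$8,000 × 22% = R$1,760
  R$16,000 × 32% = R$5,120
  R$285,000 × 39% = R$111,150
  → R$119,950
  Less childcare facility credit R$43,000 → R$76,950

R$76,950 > R$68,510, so the general income tax governs.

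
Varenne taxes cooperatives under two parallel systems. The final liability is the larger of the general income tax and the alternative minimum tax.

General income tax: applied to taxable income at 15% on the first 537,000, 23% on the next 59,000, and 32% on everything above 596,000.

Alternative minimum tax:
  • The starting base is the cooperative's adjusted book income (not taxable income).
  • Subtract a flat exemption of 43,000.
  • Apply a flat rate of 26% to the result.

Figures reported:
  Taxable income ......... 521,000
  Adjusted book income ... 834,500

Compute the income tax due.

Alternative minimum tax:
  Base (adjusted book income): 834,500
  Less exemption 43,000 → base 791,500
  791,500 × 26% = 205,790

General income tax:
  521,000 × 15% = 78,150

205,790 > 78,150, so the alternative minimum tax is the binding amount.

205,790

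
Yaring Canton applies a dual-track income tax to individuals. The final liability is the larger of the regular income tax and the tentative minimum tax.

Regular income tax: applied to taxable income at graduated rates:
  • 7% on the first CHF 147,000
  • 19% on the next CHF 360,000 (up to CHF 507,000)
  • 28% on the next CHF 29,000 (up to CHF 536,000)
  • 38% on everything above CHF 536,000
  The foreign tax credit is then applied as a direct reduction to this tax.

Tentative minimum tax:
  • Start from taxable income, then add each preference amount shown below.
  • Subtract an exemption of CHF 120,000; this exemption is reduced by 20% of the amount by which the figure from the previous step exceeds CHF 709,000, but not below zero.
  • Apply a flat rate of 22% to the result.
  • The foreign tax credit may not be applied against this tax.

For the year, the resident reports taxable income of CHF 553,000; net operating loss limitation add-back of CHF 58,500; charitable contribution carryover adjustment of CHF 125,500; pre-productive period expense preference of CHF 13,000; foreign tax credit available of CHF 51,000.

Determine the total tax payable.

CHF 140,404

Regular income tax:
  CHF 147,000 × 7% = CHF 10,290
  CHF 360,000 × 19% = CHF 68,400
  CHF 29,000 × 28% = CHF 8,120
  CHF 17,000 × 38% = CHF 6,460
  → CHF 93,270
  Less foreign tax credit CHF 51,000 → CHF 42,270

Tentative minimum tax:
  Adjusted income: CHF 553,000 + CHF 58,500 + CHF 125,500 + CHF 13,000 = CHF 750,000
  Exemption: CHF 120,000 − 20% × (CHF 750,000 − CHF 709,000) = CHF 120,000 − CHF 8,200 = CHF 111,800
  Base: CHF 750,000 − CHF 111,800 = CHF 638,200
  CHF 638,200 × 22% = CHF 140,404

CHF 140,404 > CHF 42,270, so the tentative minimum tax is the binding amount.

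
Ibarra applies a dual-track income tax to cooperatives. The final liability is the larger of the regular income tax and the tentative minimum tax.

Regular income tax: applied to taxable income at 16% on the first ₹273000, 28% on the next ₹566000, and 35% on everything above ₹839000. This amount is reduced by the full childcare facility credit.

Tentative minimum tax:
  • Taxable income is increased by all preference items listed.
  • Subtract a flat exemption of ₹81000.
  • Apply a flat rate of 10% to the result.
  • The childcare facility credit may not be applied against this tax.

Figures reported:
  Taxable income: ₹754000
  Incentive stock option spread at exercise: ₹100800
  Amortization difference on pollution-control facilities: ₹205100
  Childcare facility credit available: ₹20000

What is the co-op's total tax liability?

₹158360

Tentative minimum tax:
  Adjusted income: ₹754000 + ₹100800 + ₹205100 = ₹1059900
  Less exemption ₹81000 → base ₹978900
  ₹978900 × 10% = ₹97890

Regular income tax:
  ₹273000 × 16% = ₹43680
  ₹481000 × 28% = ₹134680
  → ₹178360
  Less childcare facility credit ₹20000 → ₹158360

₹158360 > ₹97890, so the regular income tax governs.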